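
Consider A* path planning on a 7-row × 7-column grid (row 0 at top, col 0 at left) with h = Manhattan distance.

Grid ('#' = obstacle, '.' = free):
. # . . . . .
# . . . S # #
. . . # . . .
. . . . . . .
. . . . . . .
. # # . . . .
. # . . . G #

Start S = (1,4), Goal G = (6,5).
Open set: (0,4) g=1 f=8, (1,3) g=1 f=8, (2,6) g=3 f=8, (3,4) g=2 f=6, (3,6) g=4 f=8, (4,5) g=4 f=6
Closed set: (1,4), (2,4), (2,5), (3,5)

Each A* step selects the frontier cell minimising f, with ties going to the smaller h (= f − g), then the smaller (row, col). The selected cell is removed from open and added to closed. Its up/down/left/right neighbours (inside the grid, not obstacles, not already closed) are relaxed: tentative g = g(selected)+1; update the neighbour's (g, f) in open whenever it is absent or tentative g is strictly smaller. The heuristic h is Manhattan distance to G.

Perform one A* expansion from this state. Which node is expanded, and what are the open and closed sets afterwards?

expanded=(4,5); open=[(0,4) g=1 f=8, (1,3) g=1 f=8, (2,6) g=3 f=8, (3,4) g=2 f=6, (3,6) g=4 f=8, (4,4) g=5 f=8, (4,6) g=5 f=8, (5,5) g=5 f=6]; closed=[(1,4), (2,4), (2,5), (3,5), (4,5)]

step 1: expand (4,5) (f=6, h=2) → closed; open now [(0,4) g=1 f=8, (1,3) g=1 f=8, (2,6) g=3 f=8, (3,4) g=2 f=6, (3,6) g=4 f=8, (4,4) g=5 f=8, (4,6) g=5 f=8, (5,5) g=5 f=6]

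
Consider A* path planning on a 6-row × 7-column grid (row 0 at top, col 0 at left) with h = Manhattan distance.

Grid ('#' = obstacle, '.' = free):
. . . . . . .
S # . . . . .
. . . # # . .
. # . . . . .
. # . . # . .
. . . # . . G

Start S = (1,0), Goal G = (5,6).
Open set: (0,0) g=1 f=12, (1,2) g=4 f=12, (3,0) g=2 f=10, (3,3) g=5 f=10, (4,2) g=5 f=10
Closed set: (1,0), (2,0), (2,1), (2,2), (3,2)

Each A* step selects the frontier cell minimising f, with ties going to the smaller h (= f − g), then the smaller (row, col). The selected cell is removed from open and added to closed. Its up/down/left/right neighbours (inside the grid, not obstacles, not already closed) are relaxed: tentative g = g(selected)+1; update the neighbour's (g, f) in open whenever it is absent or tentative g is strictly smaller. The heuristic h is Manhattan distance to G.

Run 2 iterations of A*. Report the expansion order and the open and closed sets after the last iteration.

step 1: expand (3,3) (f=10, h=5) → closed; open now [(0,0) g=1 f=12, (1,2) g=4 f=12, (3,0) g=2 f=10, (3,4) g=6 f=10, (4,2) g=5 f=10, (4,3) g=6 f=10]
step 2: expand (3,4) (f=10, h=4) → closed; open now [(0,0) g=1 f=12, (1,2) g=4 f=12, (3,0) g=2 f=10, (3,5) g=7 f=10, (4,2) g=5 f=10, (4,3) g=6 f=10]

order=[(3,3) → (3,4)]; open=[(0,0) g=1 f=12, (1,2) g=4 f=12, (3,0) g=2 f=10, (3,5) g=7 f=10, (4,2) g=5 f=10, (4,3) g=6 f=10]; closed=[(1,0), (2,0), (2,1), (2,2), (3,2), (3,3), (3,4)]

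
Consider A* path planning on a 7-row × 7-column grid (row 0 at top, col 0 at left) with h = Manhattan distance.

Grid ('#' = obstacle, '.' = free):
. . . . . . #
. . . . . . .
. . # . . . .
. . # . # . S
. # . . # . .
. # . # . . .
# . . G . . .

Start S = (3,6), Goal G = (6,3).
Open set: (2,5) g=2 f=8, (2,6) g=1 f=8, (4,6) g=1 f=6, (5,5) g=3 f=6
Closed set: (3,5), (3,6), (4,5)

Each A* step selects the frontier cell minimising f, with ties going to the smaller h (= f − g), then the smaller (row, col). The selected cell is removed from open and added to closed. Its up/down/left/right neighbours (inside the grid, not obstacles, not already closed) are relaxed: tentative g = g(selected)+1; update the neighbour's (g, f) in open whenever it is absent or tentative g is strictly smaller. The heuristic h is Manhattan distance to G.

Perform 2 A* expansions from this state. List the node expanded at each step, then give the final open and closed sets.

order=[(5,5) → (5,4)]; open=[(2,5) g=2 f=8, (2,6) g=1 f=8, (4,6) g=1 f=6, (5,6) g=4 f=8, (6,4) g=5 f=6, (6,5) g=4 f=6]; closed=[(3,5), (3,6), (4,5), (5,4), (5,5)]

step 1: expand (5,5) (f=6, h=3) → closed; open now [(2,5) g=2 f=8, (2,6) g=1 f=8, (4,6) g=1 f=6, (5,4) g=4 f=6, (5,6) g=4 f=8, (6,5) g=4 f=6]
step 2: expand (5,4) (f=6, h=2) → closed; open now [(2,5) g=2 f=8, (2,6) g=1 f=8, (4,6) g=1 f=6, (5,6) g=4 f=8, (6,4) g=5 f=6, (6,5) g=4 f=6]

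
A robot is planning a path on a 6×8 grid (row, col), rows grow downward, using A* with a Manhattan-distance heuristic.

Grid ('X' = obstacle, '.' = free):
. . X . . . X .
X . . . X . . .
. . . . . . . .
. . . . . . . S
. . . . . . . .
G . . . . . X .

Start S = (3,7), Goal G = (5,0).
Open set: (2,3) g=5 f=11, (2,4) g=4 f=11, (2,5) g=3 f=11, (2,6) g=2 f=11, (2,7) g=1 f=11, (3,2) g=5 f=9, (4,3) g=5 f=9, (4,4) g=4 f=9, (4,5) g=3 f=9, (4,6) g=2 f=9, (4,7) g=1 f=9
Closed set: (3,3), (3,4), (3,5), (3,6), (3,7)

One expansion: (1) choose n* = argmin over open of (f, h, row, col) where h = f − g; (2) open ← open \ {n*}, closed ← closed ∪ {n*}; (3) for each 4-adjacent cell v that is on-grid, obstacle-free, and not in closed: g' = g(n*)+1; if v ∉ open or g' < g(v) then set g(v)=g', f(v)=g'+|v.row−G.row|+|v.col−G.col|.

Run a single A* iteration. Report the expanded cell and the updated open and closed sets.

step 1: expand (3,2) (f=9, h=4) → closed; open now [(2,2) g=6 f=11, (2,3) g=5 f=11, (2,4) g=4 f=11, (2,5) g=3 f=11, (2,6) g=2 f=11, (2,7) g=1 f=11, (3,1) g=6 f=9, (4,2) g=6 f=9, (4,3) g=5 f=9, (4,4) g=4 f=9, (4,5) g=3 f=9, (4,6) g=2 f=9, (4,7) g=1 f=9]

expanded=(3,2); open=[(2,2) g=6 f=11, (2,3) g=5 f=11, (2,4) g=4 f=11, (2,5) g=3 f=11, (2,6) g=2 f=11, (2,7) g=1 f=11, (3,1) g=6 f=9, (4,2) g=6 f=9, (4,3) g=5 f=9, (4,4) g=4 f=9, (4,5) g=3 f=9, (4,6) g=2 f=9, (4,7) g=1 f=9]; closed=[(3,2), (3,3), (3,4), (3,5), (3,6), (3,7)]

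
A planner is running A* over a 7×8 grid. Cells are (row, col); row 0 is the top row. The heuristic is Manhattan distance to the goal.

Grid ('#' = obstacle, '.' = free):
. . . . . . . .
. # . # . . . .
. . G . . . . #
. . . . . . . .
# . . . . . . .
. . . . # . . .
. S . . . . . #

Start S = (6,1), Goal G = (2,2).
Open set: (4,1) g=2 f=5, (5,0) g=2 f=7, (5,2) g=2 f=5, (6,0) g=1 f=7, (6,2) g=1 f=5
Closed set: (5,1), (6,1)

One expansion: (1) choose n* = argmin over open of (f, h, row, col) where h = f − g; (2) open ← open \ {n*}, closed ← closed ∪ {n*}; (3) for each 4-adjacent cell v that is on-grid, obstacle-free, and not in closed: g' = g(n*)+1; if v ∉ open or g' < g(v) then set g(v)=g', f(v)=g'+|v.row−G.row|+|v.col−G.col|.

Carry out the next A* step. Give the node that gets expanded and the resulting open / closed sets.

expanded=(4,1); open=[(3,1) g=3 f=5, (4,2) g=3 f=5, (5,0) g=2 f=7, (5,2) g=2 f=5, (6,0) g=1 f=7, (6,2) g=1 f=5]; closed=[(4,1), (5,1), (6,1)]

step 1: expand (4,1) (f=5, h=3) → closed; open now [(3,1) g=3 f=5, (4,2) g=3 f=5, (5,0) g=2 f=7, (5,2) g=2 f=5, (6,0) g=1 f=7, (6,2) g=1 f=5]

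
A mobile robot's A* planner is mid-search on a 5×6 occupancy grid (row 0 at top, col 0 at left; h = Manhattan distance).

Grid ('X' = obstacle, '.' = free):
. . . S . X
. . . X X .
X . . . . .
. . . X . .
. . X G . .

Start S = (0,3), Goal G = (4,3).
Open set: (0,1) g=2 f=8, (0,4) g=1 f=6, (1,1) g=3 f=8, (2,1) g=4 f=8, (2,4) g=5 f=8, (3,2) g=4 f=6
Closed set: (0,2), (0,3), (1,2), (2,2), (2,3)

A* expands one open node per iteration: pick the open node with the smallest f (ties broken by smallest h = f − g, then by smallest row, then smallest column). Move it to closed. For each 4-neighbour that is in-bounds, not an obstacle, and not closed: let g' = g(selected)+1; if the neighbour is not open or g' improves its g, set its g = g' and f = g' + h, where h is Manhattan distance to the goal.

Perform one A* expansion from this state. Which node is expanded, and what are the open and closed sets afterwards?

step 1: expand (3,2) (f=6, h=2) → closed; open now [(0,1) g=2 f=8, (0,4) g=1 f=6, (1,1) g=3 f=8, (2,1) g=4 f=8, (2,4) g=5 f=8, (3,1) g=5 f=8]

expanded=(3,2); open=[(0,1) g=2 f=8, (0,4) g=1 f=6, (1,1) g=3 f=8, (2,1) g=4 f=8, (2,4) g=5 f=8, (3,1) g=5 f=8]; closed=[(0,2), (0,3), (1,2), (2,2), (2,3), (3,2)]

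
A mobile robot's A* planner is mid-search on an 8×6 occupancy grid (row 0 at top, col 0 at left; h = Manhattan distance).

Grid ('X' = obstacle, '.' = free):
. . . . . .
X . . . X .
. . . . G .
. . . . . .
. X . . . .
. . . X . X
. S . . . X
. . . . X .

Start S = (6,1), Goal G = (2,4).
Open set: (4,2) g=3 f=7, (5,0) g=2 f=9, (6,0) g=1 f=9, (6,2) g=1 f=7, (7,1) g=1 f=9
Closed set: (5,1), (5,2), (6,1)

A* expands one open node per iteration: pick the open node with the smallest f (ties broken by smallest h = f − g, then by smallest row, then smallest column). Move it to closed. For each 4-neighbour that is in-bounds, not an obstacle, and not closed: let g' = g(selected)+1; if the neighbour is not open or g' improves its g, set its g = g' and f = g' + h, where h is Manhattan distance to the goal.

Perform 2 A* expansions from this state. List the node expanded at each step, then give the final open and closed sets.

step 1: expand (4,2) (f=7, h=4) → closed; open now [(3,2) g=4 f=7, (4,3) g=4 f=7, (5,0) g=2 f=9, (6,0) g=1 f=9, (6,2) g=1 f=7, (7,1) g=1 f=9]
step 2: expand (3,2) (f=7, h=3) → closed; open now [(2,2) g=5 f=7, (3,1) g=5 f=9, (3,3) g=5 f=7, (4,3) g=4 f=7, (5,0) g=2 f=9, (6,0) g=1 f=9, (6,2) g=1 f=7, (7,1) g=1 f=9]

order=[(4,2) → (3,2)]; open=[(2,2) g=5 f=7, (3,1) g=5 f=9, (3,3) g=5 f=7, (4,3) g=4 f=7, (5,0) g=2 f=9, (6,0) g=1 f=9, (6,2) g=1 f=7, (7,1) g=1 f=9]; closed=[(3,2), (4,2), (5,1), (5,2), (6,1)]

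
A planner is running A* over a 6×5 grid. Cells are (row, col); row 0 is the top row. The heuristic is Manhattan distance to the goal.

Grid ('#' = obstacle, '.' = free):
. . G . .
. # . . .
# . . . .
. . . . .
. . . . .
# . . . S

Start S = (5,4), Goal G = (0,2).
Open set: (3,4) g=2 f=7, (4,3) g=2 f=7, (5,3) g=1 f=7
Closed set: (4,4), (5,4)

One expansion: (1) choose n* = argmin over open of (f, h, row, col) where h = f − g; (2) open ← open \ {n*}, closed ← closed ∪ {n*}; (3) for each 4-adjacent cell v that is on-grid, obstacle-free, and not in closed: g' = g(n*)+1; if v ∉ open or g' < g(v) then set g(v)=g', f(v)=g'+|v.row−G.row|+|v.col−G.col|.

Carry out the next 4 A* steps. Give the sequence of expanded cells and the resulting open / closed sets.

step 1: expand (3,4) (f=7, h=5) → closed; open now [(2,4) g=3 f=7, (3,3) g=3 f=7, (4,3) g=2 f=7, (5,3) g=1 f=7]
step 2: expand (2,4) (f=7, h=4) → closed; open now [(1,4) g=4 f=7, (2,3) g=4 f=7, (3,3) g=3 f=7, (4,3) g=2 f=7, (5,3) g=1 f=7]
step 3: expand (1,4) (f=7, h=3) → closed; open now [(0,4) g=5 f=7, (1,3) g=5 f=7, (2,3) g=4 f=7, (3,3) g=3 f=7, (4,3) g=2 f=7, (5,3) g=1 f=7]
step 4: expand (0,4) (f=7, h=2) → closed; open now [(0,3) g=6 f=7, (1,3) g=5 f=7, (2,3) g=4 f=7, (3,3) g=3 f=7, (4,3) g=2 f=7, (5,3) g=1 f=7]

order=[(3,4) → (2,4) → (1,4) → (0,4)]; open=[(0,3) g=6 f=7, (1,3) g=5 f=7, (2,3) g=4 f=7, (3,3) g=3 f=7, (4,3) g=2 f=7, (5,3) g=1 f=7]; closed=[(0,4), (1,4), (2,4), (3,4), (4,4), (5,4)]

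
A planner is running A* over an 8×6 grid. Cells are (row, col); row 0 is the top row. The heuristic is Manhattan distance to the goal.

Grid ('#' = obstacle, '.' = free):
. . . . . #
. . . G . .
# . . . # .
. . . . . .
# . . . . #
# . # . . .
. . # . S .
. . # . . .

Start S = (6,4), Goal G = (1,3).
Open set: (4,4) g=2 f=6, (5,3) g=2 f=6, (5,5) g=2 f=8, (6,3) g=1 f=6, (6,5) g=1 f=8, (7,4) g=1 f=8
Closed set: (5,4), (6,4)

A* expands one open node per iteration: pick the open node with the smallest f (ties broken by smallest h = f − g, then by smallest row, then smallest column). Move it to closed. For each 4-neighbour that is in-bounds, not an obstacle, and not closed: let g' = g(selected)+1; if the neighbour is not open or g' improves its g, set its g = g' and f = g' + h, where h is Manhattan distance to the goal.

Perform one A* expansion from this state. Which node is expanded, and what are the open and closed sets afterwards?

step 1: expand (4,4) (f=6, h=4) → closed; open now [(3,4) g=3 f=6, (4,3) g=3 f=6, (5,3) g=2 f=6, (5,5) g=2 f=8, (6,3) g=1 f=6, (6,5) g=1 f=8, (7,4) g=1 f=8]

expanded=(4,4); open=[(3,4) g=3 f=6, (4,3) g=3 f=6, (5,3) g=2 f=6, (5,5) g=2 f=8, (6,3) g=1 f=6, (6,5) g=1 f=8, (7,4) g=1 f=8]; closed=[(4,4), (5,4), (6,4)]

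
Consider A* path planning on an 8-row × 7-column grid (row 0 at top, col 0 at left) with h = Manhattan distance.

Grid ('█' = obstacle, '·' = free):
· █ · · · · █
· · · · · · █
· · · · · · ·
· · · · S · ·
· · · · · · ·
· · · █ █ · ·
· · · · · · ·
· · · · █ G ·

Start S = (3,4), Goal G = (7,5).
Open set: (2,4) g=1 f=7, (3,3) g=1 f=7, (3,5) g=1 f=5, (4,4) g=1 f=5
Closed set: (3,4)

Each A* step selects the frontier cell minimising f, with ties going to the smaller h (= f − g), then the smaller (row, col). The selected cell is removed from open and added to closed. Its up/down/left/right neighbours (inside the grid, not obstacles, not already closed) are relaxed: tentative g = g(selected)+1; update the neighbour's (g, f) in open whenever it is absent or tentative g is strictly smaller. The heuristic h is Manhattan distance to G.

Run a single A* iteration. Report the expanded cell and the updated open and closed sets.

expanded=(3,5); open=[(2,4) g=1 f=7, (2,5) g=2 f=7, (3,3) g=1 f=7, (3,6) g=2 f=7, (4,4) g=1 f=5, (4,5) g=2 f=5]; closed=[(3,4), (3,5)]

step 1: expand (3,5) (f=5, h=4) → closed; open now [(2,4) g=1 f=7, (2,5) g=2 f=7, (3,3) g=1 f=7, (3,6) g=2 f=7, (4,4) g=1 f=5, (4,5) g=2 f=5]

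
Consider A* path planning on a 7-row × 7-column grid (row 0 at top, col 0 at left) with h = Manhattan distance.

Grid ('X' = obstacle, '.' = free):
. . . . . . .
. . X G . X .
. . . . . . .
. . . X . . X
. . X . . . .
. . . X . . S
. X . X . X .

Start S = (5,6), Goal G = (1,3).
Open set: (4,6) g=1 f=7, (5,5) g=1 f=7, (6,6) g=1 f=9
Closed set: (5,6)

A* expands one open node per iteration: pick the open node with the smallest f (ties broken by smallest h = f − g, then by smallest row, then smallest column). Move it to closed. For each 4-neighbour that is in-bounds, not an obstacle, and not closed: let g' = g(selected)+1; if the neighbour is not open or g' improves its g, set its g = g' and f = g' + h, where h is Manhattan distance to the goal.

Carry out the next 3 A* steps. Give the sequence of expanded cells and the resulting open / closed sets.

order=[(4,6) → (4,5) → (3,5)]; open=[(2,5) g=4 f=7, (3,4) g=4 f=7, (4,4) g=3 f=7, (5,5) g=1 f=7, (6,6) g=1 f=9]; closed=[(3,5), (4,5), (4,6), (5,6)]

step 1: expand (4,6) (f=7, h=6) → closed; open now [(4,5) g=2 f=7, (5,5) g=1 f=7, (6,6) g=1 f=9]
step 2: expand (4,5) (f=7, h=5) → closed; open now [(3,5) g=3 f=7, (4,4) g=3 f=7, (5,5) g=1 f=7, (6,6) g=1 f=9]
step 3: expand (3,5) (f=7, h=4) → closed; open now [(2,5) g=4 f=7, (3,4) g=4 f=7, (4,4) g=3 f=7, (5,5) g=1 f=7, (6,6) g=1 f=9]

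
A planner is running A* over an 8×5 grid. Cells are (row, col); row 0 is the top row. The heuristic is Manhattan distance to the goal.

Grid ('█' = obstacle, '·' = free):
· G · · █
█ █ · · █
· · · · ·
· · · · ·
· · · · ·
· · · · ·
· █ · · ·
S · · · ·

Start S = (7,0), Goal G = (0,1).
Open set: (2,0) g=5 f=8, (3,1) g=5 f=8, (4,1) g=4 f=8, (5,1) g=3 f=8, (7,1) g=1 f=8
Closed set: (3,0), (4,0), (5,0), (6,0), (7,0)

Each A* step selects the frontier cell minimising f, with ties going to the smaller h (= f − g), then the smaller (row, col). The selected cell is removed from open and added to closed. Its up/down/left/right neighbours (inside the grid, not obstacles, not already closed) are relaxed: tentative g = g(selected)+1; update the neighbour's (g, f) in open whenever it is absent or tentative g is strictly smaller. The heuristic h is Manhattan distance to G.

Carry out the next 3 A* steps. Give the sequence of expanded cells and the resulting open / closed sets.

step 1: expand (2,0) (f=8, h=3) → closed; open now [(2,1) g=6 f=8, (3,1) g=5 f=8, (4,1) g=4 f=8, (5,1) g=3 f=8, (7,1) g=1 f=8]
step 2: expand (2,1) (f=8, h=2) → closed; open now [(2,2) g=7 f=10, (3,1) g=5 f=8, (4,1) g=4 f=8, (5,1) g=3 f=8, (7,1) g=1 f=8]
step 3: expand (3,1) (f=8, h=3) → closed; open now [(2,2) g=7 f=10, (3,2) g=6 f=10, (4,1) g=4 f=8, (5,1) g=3 f=8, (7,1) g=1 f=8]

order=[(2,0) → (2,1) → (3,1)]; open=[(2,2) g=7 f=10, (3,2) g=6 f=10, (4,1) g=4 f=8, (5,1) g=3 f=8, (7,1) g=1 f=8]; closed=[(2,0), (2,1), (3,0), (3,1), (4,0), (5,0), (6,0), (7,0)]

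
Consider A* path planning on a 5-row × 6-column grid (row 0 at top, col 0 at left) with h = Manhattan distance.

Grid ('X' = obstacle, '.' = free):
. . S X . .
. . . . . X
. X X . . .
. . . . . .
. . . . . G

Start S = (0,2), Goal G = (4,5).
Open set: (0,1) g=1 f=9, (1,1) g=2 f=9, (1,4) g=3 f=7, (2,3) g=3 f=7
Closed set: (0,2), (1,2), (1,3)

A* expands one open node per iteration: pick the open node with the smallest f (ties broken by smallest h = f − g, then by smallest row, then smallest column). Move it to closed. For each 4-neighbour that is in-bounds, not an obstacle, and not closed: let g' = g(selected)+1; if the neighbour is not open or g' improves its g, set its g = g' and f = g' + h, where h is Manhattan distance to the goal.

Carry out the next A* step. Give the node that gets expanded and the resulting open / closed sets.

step 1: expand (1,4) (f=7, h=4) → closed; open now [(0,1) g=1 f=9, (0,4) g=4 f=9, (1,1) g=2 f=9, (2,3) g=3 f=7, (2,4) g=4 f=7]

expanded=(1,4); open=[(0,1) g=1 f=9, (0,4) g=4 f=9, (1,1) g=2 f=9, (2,3) g=3 f=7, (2,4) g=4 f=7]; closed=[(0,2), (1,2), (1,3), (1,4)]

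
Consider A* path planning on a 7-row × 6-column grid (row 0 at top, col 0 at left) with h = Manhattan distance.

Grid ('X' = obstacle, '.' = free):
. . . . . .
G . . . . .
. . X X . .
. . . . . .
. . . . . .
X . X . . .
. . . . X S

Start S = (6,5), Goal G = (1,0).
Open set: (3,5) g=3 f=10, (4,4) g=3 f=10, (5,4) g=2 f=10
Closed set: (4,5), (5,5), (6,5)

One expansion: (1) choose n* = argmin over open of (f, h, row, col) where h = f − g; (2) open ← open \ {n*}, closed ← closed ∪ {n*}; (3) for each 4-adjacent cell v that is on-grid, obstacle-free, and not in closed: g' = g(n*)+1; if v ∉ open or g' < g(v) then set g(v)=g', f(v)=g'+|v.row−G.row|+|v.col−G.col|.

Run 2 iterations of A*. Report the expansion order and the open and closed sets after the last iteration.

order=[(3,5) → (2,5)]; open=[(1,5) g=5 f=10, (2,4) g=5 f=10, (3,4) g=4 f=10, (4,4) g=3 f=10, (5,4) g=2 f=10]; closed=[(2,5), (3,5), (4,5), (5,5), (6,5)]

step 1: expand (3,5) (f=10, h=7) → closed; open now [(2,5) g=4 f=10, (3,4) g=4 f=10, (4,4) g=3 f=10, (5,4) g=2 f=10]
step 2: expand (2,5) (f=10, h=6) → closed; open now [(1,5) g=5 f=10, (2,4) g=5 f=10, (3,4) g=4 f=10, (4,4) g=3 f=10, (5,4) g=2 f=10]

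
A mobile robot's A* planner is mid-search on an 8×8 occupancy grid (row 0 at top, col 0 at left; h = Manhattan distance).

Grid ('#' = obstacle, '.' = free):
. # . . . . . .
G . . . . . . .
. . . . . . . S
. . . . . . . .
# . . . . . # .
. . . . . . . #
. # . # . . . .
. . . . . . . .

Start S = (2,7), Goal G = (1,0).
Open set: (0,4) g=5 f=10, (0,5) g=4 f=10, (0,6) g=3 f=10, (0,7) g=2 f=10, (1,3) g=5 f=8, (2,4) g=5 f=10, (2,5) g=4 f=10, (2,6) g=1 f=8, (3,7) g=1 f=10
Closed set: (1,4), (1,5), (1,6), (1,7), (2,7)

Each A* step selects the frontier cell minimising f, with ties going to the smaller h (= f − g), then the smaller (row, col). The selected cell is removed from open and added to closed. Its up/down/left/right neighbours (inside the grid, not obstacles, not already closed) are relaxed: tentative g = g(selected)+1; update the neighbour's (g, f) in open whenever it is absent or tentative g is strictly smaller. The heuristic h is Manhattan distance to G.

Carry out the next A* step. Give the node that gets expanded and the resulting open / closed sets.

expanded=(1,3); open=[(0,3) g=6 f=10, (0,4) g=5 f=10, (0,5) g=4 f=10, (0,6) g=3 f=10, (0,7) g=2 f=10, (1,2) g=6 f=8, (2,3) g=6 f=10, (2,4) g=5 f=10, (2,5) g=4 f=10, (2,6) g=1 f=8, (3,7) g=1 f=10]; closed=[(1,3), (1,4), (1,5), (1,6), (1,7), (2,7)]

step 1: expand (1,3) (f=8, h=3) → closed; open now [(0,3) g=6 f=10, (0,4) g=5 f=10, (0,5) g=4 f=10, (0,6) g=3 f=10, (0,7) g=2 f=10, (1,2) g=6 f=8, (2,3) g=6 f=10, (2,4) g=5 f=10, (2,5) g=4 f=10, (2,6) g=1 f=8, (3,7) g=1 f=10]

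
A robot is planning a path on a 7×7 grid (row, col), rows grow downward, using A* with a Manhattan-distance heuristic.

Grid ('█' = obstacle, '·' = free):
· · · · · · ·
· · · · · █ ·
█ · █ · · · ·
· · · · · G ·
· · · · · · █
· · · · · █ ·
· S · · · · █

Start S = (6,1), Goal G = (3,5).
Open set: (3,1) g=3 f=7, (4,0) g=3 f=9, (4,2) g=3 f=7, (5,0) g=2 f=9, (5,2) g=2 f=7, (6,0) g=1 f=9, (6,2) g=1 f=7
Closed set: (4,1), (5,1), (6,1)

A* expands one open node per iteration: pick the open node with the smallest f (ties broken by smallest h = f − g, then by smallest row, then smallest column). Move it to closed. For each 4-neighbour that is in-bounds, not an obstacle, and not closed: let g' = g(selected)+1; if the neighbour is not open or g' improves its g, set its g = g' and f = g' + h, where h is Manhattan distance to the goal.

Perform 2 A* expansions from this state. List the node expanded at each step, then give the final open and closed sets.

order=[(3,1) → (3,2)]; open=[(2,1) g=4 f=9, (3,0) g=4 f=9, (3,3) g=5 f=7, (4,0) g=3 f=9, (4,2) g=3 f=7, (5,0) g=2 f=9, (5,2) g=2 f=7, (6,0) g=1 f=9, (6,2) g=1 f=7]; closed=[(3,1), (3,2), (4,1), (5,1), (6,1)]

step 1: expand (3,1) (f=7, h=4) → closed; open now [(2,1) g=4 f=9, (3,0) g=4 f=9, (3,2) g=4 f=7, (4,0) g=3 f=9, (4,2) g=3 f=7, (5,0) g=2 f=9, (5,2) g=2 f=7, (6,0) g=1 f=9, (6,2) g=1 f=7]
step 2: expand (3,2) (f=7, h=3) → closed; open now [(2,1) g=4 f=9, (3,0) g=4 f=9, (3,3) g=5 f=7, (4,0) g=3 f=9, (4,2) g=3 f=7, (5,0) g=2 f=9, (5,2) g=2 f=7, (6,0) g=1 f=9, (6,2) g=1 f=7]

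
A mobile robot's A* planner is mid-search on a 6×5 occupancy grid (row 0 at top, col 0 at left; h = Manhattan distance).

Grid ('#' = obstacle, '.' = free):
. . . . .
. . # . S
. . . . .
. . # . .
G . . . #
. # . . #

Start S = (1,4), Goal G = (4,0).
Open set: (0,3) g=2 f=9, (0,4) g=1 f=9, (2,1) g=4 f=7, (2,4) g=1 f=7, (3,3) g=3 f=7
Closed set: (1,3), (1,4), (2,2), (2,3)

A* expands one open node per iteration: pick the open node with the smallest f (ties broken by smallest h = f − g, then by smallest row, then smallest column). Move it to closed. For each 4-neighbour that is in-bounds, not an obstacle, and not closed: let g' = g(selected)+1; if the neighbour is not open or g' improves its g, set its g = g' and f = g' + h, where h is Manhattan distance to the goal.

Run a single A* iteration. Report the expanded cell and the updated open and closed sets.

step 1: expand (2,1) (f=7, h=3) → closed; open now [(0,3) g=2 f=9, (0,4) g=1 f=9, (1,1) g=5 f=9, (2,0) g=5 f=7, (2,4) g=1 f=7, (3,1) g=5 f=7, (3,3) g=3 f=7]

expanded=(2,1); open=[(0,3) g=2 f=9, (0,4) g=1 f=9, (1,1) g=5 f=9, (2,0) g=5 f=7, (2,4) g=1 f=7, (3,1) g=5 f=7, (3,3) g=3 f=7]; closed=[(1,3), (1,4), (2,1), (2,2), (2,3)]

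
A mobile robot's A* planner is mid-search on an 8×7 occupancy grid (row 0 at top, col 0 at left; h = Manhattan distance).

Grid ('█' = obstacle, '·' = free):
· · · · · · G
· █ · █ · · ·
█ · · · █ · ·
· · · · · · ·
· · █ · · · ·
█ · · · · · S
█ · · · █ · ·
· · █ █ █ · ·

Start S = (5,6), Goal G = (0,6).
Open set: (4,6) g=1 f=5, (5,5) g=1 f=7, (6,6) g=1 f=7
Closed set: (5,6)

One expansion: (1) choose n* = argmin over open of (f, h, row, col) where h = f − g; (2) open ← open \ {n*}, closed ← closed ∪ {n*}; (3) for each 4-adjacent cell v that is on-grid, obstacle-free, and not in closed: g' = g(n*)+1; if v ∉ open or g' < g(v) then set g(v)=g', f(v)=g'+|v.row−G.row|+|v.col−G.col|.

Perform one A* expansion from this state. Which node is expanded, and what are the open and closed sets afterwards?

expanded=(4,6); open=[(3,6) g=2 f=5, (4,5) g=2 f=7, (5,5) g=1 f=7, (6,6) g=1 f=7]; closed=[(4,6), (5,6)]

step 1: expand (4,6) (f=5, h=4) → closed; open now [(3,6) g=2 f=5, (4,5) g=2 f=7, (5,5) g=1 f=7, (6,6) g=1 f=7]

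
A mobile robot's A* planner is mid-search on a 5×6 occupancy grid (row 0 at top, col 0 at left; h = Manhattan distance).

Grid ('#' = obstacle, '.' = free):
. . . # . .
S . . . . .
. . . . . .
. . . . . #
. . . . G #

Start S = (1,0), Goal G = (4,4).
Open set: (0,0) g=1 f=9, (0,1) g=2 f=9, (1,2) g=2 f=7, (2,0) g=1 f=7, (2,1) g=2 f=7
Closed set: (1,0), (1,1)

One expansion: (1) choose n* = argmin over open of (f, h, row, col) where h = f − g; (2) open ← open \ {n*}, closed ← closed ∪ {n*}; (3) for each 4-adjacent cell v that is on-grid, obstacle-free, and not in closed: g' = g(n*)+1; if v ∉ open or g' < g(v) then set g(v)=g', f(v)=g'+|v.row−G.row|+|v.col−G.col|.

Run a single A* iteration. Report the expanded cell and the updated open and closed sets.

step 1: expand (1,2) (f=7, h=5) → closed; open now [(0,0) g=1 f=9, (0,1) g=2 f=9, (0,2) g=3 f=9, (1,3) g=3 f=7, (2,0) g=1 f=7, (2,1) g=2 f=7, (2,2) g=3 f=7]

expanded=(1,2); open=[(0,0) g=1 f=9, (0,1) g=2 f=9, (0,2) g=3 f=9, (1,3) g=3 f=7, (2,0) g=1 f=7, (2,1) g=2 f=7, (2,2) g=3 f=7]; closed=[(1,0), (1,1), (1,2)]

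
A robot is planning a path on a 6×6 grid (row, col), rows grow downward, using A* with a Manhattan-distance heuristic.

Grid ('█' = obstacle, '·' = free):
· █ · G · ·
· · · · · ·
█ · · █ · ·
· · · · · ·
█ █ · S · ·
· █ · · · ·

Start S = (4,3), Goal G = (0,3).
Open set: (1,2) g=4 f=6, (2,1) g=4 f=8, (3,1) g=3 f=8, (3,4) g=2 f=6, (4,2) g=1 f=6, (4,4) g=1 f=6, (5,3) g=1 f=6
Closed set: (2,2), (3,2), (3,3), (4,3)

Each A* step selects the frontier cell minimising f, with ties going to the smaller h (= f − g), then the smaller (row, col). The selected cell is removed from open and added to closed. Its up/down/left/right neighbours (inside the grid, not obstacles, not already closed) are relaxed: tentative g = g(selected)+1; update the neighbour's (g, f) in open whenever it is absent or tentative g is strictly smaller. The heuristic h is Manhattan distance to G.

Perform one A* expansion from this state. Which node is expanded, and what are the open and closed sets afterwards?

expanded=(1,2); open=[(0,2) g=5 f=6, (1,1) g=5 f=8, (1,3) g=5 f=6, (2,1) g=4 f=8, (3,1) g=3 f=8, (3,4) g=2 f=6, (4,2) g=1 f=6, (4,4) g=1 f=6, (5,3) g=1 f=6]; closed=[(1,2), (2,2), (3,2), (3,3), (4,3)]

step 1: expand (1,2) (f=6, h=2) → closed; open now [(0,2) g=5 f=6, (1,1) g=5 f=8, (1,3) g=5 f=6, (2,1) g=4 f=8, (3,1) g=3 f=8, (3,4) g=2 f=6, (4,2) g=1 f=6, (4,4) g=1 f=6, (5,3) g=1 f=6]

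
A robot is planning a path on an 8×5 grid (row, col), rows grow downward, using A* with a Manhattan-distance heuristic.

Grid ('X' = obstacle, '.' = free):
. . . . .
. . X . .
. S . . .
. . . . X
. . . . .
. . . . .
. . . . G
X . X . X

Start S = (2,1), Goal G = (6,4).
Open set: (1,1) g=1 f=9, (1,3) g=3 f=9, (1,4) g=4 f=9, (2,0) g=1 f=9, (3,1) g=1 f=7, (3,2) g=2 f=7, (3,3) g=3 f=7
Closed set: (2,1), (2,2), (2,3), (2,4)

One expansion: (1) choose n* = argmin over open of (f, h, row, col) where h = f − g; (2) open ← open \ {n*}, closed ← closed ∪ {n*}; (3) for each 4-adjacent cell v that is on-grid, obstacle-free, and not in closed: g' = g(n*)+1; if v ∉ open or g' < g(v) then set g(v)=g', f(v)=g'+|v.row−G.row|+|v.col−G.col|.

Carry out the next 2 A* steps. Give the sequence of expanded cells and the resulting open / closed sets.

step 1: expand (3,3) (f=7, h=4) → closed; open now [(1,1) g=1 f=9, (1,3) g=3 f=9, (1,4) g=4 f=9, (2,0) g=1 f=9, (3,1) g=1 f=7, (3,2) g=2 f=7, (4,3) g=4 f=7]
step 2: expand (4,3) (f=7, h=3) → closed; open now [(1,1) g=1 f=9, (1,3) g=3 f=9, (1,4) g=4 f=9, (2,0) g=1 f=9, (3,1) g=1 f=7, (3,2) g=2 f=7, (4,2) g=5 f=9, (4,4) g=5 f=7, (5,3) g=5 f=7]

order=[(3,3) → (4,3)]; open=[(1,1) g=1 f=9, (1,3) g=3 f=9, (1,4) g=4 f=9, (2,0) g=1 f=9, (3,1) g=1 f=7, (3,2) g=2 f=7, (4,2) g=5 f=9, (4,4) g=5 f=7, (5,3) g=5 f=7]; closed=[(2,1), (2,2), (2,3), (2,4), (3,3), (4,3)]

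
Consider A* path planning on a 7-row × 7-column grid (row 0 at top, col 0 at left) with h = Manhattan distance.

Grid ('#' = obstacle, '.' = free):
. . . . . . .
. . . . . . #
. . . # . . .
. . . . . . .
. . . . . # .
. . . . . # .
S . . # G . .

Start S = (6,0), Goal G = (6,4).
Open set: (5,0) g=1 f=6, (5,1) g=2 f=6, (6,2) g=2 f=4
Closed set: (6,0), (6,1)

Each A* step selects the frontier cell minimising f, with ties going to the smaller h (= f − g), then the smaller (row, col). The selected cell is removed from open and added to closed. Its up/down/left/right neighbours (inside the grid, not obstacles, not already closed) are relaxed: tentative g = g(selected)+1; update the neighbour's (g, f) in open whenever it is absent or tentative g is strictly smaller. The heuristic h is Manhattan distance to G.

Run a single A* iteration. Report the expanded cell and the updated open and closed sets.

expanded=(6,2); open=[(5,0) g=1 f=6, (5,1) g=2 f=6, (5,2) g=3 f=6]; closed=[(6,0), (6,1), (6,2)]

step 1: expand (6,2) (f=4, h=2) → closed; open now [(5,0) g=1 f=6, (5,1) g=2 f=6, (5,2) g=3 f=6]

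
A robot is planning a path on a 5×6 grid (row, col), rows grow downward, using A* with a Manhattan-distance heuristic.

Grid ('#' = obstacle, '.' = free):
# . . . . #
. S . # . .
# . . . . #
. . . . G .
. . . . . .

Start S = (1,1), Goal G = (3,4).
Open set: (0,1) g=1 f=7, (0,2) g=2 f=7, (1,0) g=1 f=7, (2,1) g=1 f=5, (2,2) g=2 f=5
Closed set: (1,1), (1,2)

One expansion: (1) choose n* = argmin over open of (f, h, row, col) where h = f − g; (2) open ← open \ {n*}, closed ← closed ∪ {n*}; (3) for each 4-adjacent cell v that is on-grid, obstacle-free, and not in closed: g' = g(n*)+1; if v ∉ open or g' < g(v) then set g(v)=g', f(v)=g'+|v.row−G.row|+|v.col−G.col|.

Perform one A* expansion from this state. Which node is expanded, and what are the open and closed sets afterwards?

expanded=(2,2); open=[(0,1) g=1 f=7, (0,2) g=2 f=7, (1,0) g=1 f=7, (2,1) g=1 f=5, (2,3) g=3 f=5, (3,2) g=3 f=5]; closed=[(1,1), (1,2), (2,2)]

step 1: expand (2,2) (f=5, h=3) → closed; open now [(0,1) g=1 f=7, (0,2) g=2 f=7, (1,0) g=1 f=7, (2,1) g=1 f=5, (2,3) g=3 f=5, (3,2) g=3 f=5]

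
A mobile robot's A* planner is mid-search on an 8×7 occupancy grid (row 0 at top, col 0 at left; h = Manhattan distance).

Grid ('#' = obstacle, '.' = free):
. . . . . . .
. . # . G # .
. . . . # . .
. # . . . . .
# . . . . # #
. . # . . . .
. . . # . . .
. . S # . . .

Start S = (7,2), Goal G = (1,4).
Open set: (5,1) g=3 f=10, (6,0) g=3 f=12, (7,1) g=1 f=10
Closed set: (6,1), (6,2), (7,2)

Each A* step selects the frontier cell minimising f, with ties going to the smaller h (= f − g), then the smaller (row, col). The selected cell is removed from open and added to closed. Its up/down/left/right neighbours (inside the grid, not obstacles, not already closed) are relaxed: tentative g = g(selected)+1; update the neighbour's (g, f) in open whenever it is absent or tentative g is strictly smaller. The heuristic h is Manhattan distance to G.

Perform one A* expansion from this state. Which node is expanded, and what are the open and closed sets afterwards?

step 1: expand (5,1) (f=10, h=7) → closed; open now [(4,1) g=4 f=10, (5,0) g=4 f=12, (6,0) g=3 f=12, (7,1) g=1 f=10]

expanded=(5,1); open=[(4,1) g=4 f=10, (5,0) g=4 f=12, (6,0) g=3 f=12, (7,1) g=1 f=10]; closed=[(5,1), (6,1), (6,2), (7,2)]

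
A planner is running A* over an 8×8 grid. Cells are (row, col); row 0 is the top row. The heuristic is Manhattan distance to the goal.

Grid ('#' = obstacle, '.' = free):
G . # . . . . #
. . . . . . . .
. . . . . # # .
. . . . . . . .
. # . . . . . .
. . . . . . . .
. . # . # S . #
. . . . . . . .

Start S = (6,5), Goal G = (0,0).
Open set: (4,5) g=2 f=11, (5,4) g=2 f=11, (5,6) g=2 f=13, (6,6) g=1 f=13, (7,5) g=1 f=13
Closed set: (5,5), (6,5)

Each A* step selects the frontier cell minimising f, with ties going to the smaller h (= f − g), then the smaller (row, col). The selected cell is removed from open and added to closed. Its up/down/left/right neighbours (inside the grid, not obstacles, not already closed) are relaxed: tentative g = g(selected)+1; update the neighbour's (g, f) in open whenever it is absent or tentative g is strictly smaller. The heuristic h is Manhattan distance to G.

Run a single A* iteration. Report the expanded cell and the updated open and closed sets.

expanded=(4,5); open=[(3,5) g=3 f=11, (4,4) g=3 f=11, (4,6) g=3 f=13, (5,4) g=2 f=11, (5,6) g=2 f=13, (6,6) g=1 f=13, (7,5) g=1 f=13]; closed=[(4,5), (5,5), (6,5)]

step 1: expand (4,5) (f=11, h=9) → closed; open now [(3,5) g=3 f=11, (4,4) g=3 f=11, (4,6) g=3 f=13, (5,4) g=2 f=11, (5,6) g=2 f=13, (6,6) g=1 f=13, (7,5) g=1 f=13]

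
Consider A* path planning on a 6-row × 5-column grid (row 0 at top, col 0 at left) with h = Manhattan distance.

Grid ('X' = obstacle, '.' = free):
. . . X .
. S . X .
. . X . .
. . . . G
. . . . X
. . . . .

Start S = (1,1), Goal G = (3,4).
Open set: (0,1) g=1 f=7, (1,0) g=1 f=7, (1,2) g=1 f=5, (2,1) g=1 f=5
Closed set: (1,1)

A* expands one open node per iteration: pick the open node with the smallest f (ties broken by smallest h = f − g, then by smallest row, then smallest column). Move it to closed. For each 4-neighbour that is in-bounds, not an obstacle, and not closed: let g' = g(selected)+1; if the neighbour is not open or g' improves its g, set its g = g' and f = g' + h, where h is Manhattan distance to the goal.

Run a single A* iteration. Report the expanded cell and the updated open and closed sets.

step 1: expand (1,2) (f=5, h=4) → closed; open now [(0,1) g=1 f=7, (0,2) g=2 f=7, (1,0) g=1 f=7, (2,1) g=1 f=5]

expanded=(1,2); open=[(0,1) g=1 f=7, (0,2) g=2 f=7, (1,0) g=1 f=7, (2,1) g=1 f=5]; closed=[(1,1), (1,2)]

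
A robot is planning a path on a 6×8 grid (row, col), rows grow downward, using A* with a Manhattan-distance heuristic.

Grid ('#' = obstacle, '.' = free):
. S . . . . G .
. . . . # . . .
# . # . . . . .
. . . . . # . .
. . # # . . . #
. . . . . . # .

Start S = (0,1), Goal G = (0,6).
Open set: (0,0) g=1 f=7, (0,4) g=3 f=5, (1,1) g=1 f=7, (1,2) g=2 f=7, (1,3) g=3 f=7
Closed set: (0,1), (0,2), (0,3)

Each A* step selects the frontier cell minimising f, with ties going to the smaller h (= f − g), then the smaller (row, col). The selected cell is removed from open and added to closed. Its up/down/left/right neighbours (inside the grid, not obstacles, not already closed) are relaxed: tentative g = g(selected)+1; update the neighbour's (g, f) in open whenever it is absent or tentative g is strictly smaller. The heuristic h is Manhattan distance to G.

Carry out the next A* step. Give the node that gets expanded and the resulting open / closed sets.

expanded=(0,4); open=[(0,0) g=1 f=7, (0,5) g=4 f=5, (1,1) g=1 f=7, (1,2) g=2 f=7, (1,3) g=3 f=7]; closed=[(0,1), (0,2), (0,3), (0,4)]

step 1: expand (0,4) (f=5, h=2) → closed; open now [(0,0) g=1 f=7, (0,5) g=4 f=5, (1,1) g=1 f=7, (1,2) g=2 f=7, (1,3) g=3 f=7]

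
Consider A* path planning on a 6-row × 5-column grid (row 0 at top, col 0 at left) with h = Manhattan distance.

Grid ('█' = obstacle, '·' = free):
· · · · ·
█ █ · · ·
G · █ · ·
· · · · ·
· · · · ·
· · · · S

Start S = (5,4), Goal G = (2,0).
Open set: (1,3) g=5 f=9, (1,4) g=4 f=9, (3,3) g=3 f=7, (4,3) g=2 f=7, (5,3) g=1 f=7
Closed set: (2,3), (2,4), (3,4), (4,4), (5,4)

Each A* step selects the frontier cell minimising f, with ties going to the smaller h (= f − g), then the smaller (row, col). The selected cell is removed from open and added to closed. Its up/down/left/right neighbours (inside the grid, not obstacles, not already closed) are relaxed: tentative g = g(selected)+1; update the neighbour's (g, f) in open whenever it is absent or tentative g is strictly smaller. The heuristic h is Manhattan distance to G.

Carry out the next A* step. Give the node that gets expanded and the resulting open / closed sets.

expanded=(3,3); open=[(1,3) g=5 f=9, (1,4) g=4 f=9, (3,2) g=4 f=7, (4,3) g=2 f=7, (5,3) g=1 f=7]; closed=[(2,3), (2,4), (3,3), (3,4), (4,4), (5,4)]

step 1: expand (3,3) (f=7, h=4) → closed; open now [(1,3) g=5 f=9, (1,4) g=4 f=9, (3,2) g=4 f=7, (4,3) g=2 f=7, (5,3) g=1 f=7]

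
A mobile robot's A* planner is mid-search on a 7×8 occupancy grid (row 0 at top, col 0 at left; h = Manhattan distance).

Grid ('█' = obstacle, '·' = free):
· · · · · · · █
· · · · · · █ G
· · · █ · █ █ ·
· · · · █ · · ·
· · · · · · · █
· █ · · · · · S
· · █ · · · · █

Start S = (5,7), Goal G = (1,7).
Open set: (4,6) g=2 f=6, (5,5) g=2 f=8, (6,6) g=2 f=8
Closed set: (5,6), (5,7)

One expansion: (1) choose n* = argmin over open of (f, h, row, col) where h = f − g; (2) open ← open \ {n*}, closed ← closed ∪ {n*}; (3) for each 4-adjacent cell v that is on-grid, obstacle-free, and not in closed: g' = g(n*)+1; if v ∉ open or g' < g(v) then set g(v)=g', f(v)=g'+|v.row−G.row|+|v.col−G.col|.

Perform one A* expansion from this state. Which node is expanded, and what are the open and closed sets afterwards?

expanded=(4,6); open=[(3,6) g=3 f=6, (4,5) g=3 f=8, (5,5) g=2 f=8, (6,6) g=2 f=8]; closed=[(4,6), (5,6), (5,7)]

step 1: expand (4,6) (f=6, h=4) → closed; open now [(3,6) g=3 f=6, (4,5) g=3 f=8, (5,5) g=2 f=8, (6,6) g=2 f=8]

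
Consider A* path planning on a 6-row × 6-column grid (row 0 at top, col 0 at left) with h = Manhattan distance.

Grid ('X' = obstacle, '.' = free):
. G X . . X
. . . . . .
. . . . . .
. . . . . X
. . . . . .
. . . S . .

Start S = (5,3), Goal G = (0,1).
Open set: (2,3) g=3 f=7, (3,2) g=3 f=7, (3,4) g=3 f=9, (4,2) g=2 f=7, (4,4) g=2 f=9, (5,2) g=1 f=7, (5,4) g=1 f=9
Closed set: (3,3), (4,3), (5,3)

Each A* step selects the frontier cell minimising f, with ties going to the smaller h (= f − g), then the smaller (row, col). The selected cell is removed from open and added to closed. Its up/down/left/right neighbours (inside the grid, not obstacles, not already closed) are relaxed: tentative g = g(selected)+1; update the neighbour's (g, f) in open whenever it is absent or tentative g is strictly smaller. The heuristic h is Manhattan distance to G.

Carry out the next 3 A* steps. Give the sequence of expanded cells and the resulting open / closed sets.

order=[(2,3) → (1,3) → (0,3)]; open=[(0,4) g=6 f=9, (1,2) g=5 f=7, (1,4) g=5 f=9, (2,2) g=4 f=7, (2,4) g=4 f=9, (3,2) g=3 f=7, (3,4) g=3 f=9, (4,2) g=2 f=7, (4,4) g=2 f=9, (5,2) g=1 f=7, (5,4) g=1 f=9]; closed=[(0,3), (1,3), (2,3), (3,3), (4,3), (5,3)]

step 1: expand (2,3) (f=7, h=4) → closed; open now [(1,3) g=4 f=7, (2,2) g=4 f=7, (2,4) g=4 f=9, (3,2) g=3 f=7, (3,4) g=3 f=9, (4,2) g=2 f=7, (4,4) g=2 f=9, (5,2) g=1 f=7, (5,4) g=1 f=9]
step 2: expand (1,3) (f=7, h=3) → closed; open now [(0,3) g=5 f=7, (1,2) g=5 f=7, (1,4) g=5 f=9, (2,2) g=4 f=7, (2,4) g=4 f=9, (3,2) g=3 f=7, (3,4) g=3 f=9, (4,2) g=2 f=7, (4,4) g=2 f=9, (5,2) g=1 f=7, (5,4) g=1 f=9]
step 3: expand (0,3) (f=7, h=2) → closed; open now [(0,4) g=6 f=9, (1,2) g=5 f=7, (1,4) g=5 f=9, (2,2) g=4 f=7, (2,4) g=4 f=9, (3,2) g=3 f=7, (3,4) g=3 f=9, (4,2) g=2 f=7, (4,4) g=2 f=9, (5,2) g=1 f=7, (5,4) g=1 f=9]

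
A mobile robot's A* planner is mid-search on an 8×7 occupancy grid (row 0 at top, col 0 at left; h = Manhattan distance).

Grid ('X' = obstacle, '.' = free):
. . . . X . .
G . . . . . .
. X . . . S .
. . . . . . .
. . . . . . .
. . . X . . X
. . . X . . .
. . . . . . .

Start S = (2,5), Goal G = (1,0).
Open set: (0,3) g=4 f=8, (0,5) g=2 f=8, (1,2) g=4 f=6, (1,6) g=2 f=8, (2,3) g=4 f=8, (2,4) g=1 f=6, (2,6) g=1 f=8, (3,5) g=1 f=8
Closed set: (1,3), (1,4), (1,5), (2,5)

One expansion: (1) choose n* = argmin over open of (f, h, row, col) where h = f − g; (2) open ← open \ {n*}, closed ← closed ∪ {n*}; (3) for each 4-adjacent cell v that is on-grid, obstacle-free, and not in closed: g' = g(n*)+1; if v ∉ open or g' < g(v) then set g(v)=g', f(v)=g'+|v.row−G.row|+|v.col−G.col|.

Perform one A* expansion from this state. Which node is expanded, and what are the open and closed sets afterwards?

step 1: expand (1,2) (f=6, h=2) → closed; open now [(0,2) g=5 f=8, (0,3) g=4 f=8, (0,5) g=2 f=8, (1,1) g=5 f=6, (1,6) g=2 f=8, (2,2) g=5 f=8, (2,3) g=4 f=8, (2,4) g=1 f=6, (2,6) g=1 f=8, (3,5) g=1 f=8]

expanded=(1,2); open=[(0,2) g=5 f=8, (0,3) g=4 f=8, (0,5) g=2 f=8, (1,1) g=5 f=6, (1,6) g=2 f=8, (2,2) g=5 f=8, (2,3) g=4 f=8, (2,4) g=1 f=6, (2,6) g=1 f=8, (3,5) g=1 f=8]; closed=[(1,2), (1,3), (1,4), (1,5), (2,5)]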